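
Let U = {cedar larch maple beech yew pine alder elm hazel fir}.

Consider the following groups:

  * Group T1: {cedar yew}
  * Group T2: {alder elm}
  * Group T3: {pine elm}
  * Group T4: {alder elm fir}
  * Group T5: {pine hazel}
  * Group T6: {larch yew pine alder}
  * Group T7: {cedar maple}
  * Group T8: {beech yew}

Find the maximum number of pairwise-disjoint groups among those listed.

4

T2, T5, T7, T8 are pairwise disjoint (T2={alder,elm}; T5={pine,hazel}; T7={cedar,maple}; T8={beech,yew}).
Every remaining group overlaps one of these, and no 5 of the listed groups are pairwise disjoint, so 4 is the maximum.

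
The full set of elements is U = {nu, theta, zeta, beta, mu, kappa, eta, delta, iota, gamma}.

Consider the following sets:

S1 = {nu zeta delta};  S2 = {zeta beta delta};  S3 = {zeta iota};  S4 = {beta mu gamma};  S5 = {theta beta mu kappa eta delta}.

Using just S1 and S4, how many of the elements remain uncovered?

Union of S1, S4 = {nu, zeta, beta, mu, delta, gamma}.
Not covered: theta, kappa, eta, iota — 4 elements.

4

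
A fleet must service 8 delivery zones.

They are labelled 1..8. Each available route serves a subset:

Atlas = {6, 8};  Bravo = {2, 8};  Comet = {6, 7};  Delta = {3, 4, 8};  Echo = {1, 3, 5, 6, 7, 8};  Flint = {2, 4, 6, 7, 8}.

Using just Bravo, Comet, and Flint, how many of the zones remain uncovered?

3

Union of Bravo, Comet, Flint = {2, 4, 6, 7, 8}.
Not covered: 1, 3, 5 — 3 zones.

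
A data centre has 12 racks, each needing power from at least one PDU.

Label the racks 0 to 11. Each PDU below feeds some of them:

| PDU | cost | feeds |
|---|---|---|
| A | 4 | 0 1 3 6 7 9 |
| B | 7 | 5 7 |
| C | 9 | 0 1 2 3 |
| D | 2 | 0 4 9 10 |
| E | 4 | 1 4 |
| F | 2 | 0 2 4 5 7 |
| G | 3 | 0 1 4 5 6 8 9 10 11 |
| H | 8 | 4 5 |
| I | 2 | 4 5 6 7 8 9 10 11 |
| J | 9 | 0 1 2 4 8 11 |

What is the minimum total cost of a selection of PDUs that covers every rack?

A, F, I together cover every rack (A ∪ F ∪ I = {0, 1, 2, 3, 4, 5, 6, 7, 8, 9, 10, 11}); total cost 4 + 2 + 2 = 8.
No covering selection has total cost below 8.

8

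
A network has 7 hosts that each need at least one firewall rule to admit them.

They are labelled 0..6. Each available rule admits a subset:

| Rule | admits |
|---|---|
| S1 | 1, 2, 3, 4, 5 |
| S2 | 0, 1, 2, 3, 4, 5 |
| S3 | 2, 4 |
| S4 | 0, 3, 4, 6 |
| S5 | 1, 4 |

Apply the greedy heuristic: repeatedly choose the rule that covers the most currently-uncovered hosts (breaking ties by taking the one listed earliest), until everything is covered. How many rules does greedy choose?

2

Greedy: pick S2 (covers 6 new) → pick S4 (covers 1 new). Total picks: 2.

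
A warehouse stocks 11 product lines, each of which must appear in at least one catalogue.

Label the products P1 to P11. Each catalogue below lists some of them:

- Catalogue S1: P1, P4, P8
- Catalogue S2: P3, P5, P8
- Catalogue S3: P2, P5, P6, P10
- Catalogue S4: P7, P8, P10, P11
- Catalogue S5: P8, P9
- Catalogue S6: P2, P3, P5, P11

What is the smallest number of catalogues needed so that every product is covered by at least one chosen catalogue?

5

Take {S1, S3, S4, S5, S6}. Their union is {P1, P2, P3, P4, P5, P6, P7, P8, P9, P10, P11}, which is all 11 products.
No 4 of the 6 catalogues cover everything (all 15 combinations miss at least one product), so 5 is optimal.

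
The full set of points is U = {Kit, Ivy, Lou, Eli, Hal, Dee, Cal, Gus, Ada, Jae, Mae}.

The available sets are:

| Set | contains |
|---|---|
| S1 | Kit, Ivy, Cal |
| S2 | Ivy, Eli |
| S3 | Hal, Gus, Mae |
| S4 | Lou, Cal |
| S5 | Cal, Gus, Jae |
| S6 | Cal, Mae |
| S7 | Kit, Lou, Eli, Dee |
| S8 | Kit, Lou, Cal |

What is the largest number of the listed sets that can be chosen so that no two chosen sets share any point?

S2, S3, S8 are pairwise disjoint (S2={Ivy,Eli}; S3={Hal,Gus,Mae}; S8={Kit,Lou,Cal}).
Every remaining set overlaps one of these, and no 4 of the listed sets are pairwise disjoint, so 3 is the maximum.

3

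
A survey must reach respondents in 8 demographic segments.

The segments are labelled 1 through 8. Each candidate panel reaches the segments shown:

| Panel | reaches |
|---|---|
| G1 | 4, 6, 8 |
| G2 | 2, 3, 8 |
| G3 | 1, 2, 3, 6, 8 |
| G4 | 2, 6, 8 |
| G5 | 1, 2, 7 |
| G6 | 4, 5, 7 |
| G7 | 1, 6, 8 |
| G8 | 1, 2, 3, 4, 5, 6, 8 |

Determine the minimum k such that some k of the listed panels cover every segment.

2

G3 and G6 together: G3 ∪ G6 = {1, 2, 3, 4, 5, 6, 7, 8} — every segment is covered.
No single panel has all 8 segments (the largest, G8, has 7), so 2 is optimal.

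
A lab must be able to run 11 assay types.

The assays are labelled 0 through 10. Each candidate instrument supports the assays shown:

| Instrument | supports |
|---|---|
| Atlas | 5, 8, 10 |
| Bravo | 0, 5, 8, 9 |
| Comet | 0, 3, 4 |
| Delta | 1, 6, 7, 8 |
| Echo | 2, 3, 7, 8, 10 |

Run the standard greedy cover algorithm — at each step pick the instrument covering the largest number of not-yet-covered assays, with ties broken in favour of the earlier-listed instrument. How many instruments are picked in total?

4

Greedy: pick Echo (covers 5 new) → pick Bravo (covers 3 new) → pick Delta (covers 2 new) → pick Comet (covers 1 new). Total picks: 4.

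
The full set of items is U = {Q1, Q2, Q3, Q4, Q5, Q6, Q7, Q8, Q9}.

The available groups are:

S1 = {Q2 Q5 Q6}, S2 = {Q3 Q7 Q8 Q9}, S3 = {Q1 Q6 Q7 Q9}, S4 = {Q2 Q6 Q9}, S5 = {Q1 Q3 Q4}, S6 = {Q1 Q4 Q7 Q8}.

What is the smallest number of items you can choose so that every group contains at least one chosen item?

3

H = {Q4, Q6, Q7} meets every group (each contains at least one member of H), and |H| = 3.
No choice of 2 items meets every group, so 3 is the minimum.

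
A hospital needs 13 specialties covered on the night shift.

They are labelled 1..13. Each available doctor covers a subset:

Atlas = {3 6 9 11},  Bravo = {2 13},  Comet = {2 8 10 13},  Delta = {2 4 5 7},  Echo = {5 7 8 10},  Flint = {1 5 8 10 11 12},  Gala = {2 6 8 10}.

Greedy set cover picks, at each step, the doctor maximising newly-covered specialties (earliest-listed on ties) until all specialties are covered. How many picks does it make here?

Greedy: pick Flint (covers 6 new) → pick Atlas (covers 3 new) → pick Delta (covers 3 new) → pick Bravo (covers 1 new). Total picks: 4.

4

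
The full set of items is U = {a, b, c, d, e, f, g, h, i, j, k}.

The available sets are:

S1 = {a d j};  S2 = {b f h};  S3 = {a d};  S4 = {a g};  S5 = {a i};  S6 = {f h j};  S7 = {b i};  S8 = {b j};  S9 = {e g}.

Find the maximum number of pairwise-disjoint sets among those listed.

4

S3, S6, S7, S9 are pairwise disjoint (S3={a,d}; S6={f,h,j}; S7={b,i}; S9={e,g}).
Every remaining set overlaps one of these, and no 5 of the listed sets are pairwise disjoint, so 4 is the maximum.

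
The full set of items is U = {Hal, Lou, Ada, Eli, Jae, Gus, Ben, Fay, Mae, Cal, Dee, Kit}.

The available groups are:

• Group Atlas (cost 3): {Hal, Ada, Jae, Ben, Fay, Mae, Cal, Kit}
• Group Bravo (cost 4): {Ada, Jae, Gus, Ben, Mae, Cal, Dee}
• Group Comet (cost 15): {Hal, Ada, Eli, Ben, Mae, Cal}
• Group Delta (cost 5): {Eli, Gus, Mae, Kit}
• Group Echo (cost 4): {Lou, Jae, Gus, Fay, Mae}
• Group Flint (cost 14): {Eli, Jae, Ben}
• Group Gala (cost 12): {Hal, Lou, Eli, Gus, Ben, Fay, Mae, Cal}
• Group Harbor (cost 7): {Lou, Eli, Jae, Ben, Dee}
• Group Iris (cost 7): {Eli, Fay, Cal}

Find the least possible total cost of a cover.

14

Atlas, Echo, Harbor together cover every item (Atlas ∪ Echo ∪ Harbor = {Hal, Lou, Ada, Eli, Jae, Gus, Ben, Fay, Mae, Cal, Dee, Kit}); total cost 3 + 4 + 7 = 14.
No covering selection has total cost below 14.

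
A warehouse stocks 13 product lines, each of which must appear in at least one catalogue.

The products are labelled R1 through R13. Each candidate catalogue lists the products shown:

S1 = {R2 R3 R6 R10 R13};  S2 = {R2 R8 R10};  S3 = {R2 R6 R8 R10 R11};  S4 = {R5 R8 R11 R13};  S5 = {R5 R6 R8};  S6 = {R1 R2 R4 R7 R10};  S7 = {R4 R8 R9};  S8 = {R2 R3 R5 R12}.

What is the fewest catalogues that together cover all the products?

5

S1 and S4 and S6 and S7 and S8 together: S1 ∪ S4 ∪ S6 ∪ S7 ∪ S8 = {R1, R2, R3, R4, R5, R6, R7, R8, R9, R10, R11, R12, R13} — every product is covered.
No 4 of the 8 catalogues cover everything (all 70 combinations miss at least one product), so 5 is optimal.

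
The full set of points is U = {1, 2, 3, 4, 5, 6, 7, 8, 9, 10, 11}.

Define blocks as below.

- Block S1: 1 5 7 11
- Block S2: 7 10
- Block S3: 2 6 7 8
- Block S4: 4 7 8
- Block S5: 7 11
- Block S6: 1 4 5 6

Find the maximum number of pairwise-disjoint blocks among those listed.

2

S5, S6 are pairwise disjoint (S5={7,11}; S6={1,4,5,6}).
Every remaining block overlaps one of these, and no 3 of the listed blocks are pairwise disjoint, so 2 is the maximum.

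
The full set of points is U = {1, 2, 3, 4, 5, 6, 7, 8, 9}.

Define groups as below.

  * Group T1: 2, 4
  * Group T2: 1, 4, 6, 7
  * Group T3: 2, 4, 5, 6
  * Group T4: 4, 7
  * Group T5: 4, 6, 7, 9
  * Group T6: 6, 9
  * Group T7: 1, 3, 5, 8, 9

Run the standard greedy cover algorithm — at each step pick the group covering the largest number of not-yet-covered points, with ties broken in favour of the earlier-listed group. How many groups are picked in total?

3

Greedy: pick T7 (covers 5 new) → pick T2 (covers 3 new) → pick T1 (covers 1 new). Total picks: 3.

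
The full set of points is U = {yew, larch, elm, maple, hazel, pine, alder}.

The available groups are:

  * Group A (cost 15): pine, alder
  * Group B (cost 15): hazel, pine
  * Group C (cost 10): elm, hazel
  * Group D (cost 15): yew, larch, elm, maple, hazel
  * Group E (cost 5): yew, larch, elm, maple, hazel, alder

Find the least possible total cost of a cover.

20

B, E together cover every point (B ∪ E = {yew, larch, elm, maple, hazel, pine, alder}); total cost 15 + 5 = 20.
No covering selection has total cost below 20.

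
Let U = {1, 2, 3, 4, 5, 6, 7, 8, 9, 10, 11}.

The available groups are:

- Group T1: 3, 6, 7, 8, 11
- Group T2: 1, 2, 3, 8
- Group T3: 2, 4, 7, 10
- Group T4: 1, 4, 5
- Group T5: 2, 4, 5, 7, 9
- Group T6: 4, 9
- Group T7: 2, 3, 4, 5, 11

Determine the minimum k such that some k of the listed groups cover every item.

4

Take {T1, T3, T4, T5}. Their union is {1, 2, 3, 4, 5, 6, 7, 8, 9, 10, 11}, which is all 11 items.
No 3 of the 7 groups cover everything (all 35 combinations miss at least one item), so 4 is optimal.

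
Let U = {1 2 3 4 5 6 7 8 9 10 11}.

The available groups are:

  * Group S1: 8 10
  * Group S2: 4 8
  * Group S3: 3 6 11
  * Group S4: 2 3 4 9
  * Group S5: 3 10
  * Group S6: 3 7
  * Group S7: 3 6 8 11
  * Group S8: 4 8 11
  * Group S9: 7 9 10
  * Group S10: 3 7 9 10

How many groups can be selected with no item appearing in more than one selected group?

S2, S3, S9 are pairwise disjoint (S2={4,8}; S3={3,6,11}; S9={7,9,10}).
Every remaining group overlaps one of these, and no 4 of the listed groups are pairwise disjoint, so 3 is the maximum.

3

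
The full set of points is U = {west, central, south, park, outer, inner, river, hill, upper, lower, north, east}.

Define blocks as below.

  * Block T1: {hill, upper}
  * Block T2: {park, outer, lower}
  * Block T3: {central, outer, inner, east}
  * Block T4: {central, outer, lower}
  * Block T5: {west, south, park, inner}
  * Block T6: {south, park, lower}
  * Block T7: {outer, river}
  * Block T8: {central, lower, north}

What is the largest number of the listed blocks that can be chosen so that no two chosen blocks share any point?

4

T1, T5, T7, T8 are pairwise disjoint (T1={hill,upper}; T5={west,south,park,inner}; T7={outer,river}; T8={central,lower,north}).
Every remaining block overlaps one of these, and no 5 of the listed blocks are pairwise disjoint, so 4 is the maximum.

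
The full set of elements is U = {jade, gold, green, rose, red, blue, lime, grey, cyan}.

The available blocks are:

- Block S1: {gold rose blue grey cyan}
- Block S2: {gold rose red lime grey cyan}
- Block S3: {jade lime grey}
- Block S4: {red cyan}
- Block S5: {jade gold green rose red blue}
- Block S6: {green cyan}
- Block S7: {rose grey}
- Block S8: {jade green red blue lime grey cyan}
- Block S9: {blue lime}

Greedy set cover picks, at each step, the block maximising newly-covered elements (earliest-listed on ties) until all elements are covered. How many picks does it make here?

Greedy: pick S8 (covers 7 new) → pick S1 (covers 2 new). Total picks: 2.

2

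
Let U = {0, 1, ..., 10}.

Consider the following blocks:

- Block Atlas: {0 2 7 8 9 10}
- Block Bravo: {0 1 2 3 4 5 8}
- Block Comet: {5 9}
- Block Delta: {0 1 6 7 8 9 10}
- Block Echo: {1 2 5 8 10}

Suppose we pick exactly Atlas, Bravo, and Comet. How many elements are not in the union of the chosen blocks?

1

Union of Atlas, Bravo, Comet = {0, 1, 2, 3, 4, 5, 7, 8, 9, 10}.
Not covered: 6 — 1 element.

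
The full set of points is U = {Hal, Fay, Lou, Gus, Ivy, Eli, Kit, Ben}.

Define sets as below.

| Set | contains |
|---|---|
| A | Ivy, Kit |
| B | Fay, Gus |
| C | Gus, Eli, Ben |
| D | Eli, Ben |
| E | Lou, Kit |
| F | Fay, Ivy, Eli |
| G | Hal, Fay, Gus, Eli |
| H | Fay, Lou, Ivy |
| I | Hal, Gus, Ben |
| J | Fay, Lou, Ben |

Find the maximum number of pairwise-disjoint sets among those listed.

A, B, D are pairwise disjoint (A={Ivy,Kit}; B={Fay,Gus}; D={Eli,Ben}).
Every remaining set overlaps one of these, and no 4 of the listed sets are pairwise disjoint, so 3 is the maximum.

3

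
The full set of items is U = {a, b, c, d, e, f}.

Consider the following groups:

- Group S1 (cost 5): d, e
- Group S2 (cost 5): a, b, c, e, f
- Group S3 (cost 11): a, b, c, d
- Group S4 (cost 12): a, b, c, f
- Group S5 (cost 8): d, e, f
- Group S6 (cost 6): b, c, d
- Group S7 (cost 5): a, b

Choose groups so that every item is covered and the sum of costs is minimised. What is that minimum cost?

10

S1, S2 together cover every item (S1 ∪ S2 = {a, b, c, d, e, f}); total cost 5 + 5 = 10.
No covering selection has total cost below 10.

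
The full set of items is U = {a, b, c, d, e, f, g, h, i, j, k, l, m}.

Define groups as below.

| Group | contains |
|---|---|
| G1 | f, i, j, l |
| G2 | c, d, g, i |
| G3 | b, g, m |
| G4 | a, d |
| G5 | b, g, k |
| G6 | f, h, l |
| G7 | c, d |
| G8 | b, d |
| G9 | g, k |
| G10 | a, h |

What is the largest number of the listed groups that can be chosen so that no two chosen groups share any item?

G1, G7, G9, G10 are pairwise disjoint (G1={f,i,j,l}; G7={c,d}; G9={g,k}; G10={a,h}).
Every remaining group overlaps one of these, and no 5 of the listed groups are pairwise disjoint, so 4 is the maximum.

4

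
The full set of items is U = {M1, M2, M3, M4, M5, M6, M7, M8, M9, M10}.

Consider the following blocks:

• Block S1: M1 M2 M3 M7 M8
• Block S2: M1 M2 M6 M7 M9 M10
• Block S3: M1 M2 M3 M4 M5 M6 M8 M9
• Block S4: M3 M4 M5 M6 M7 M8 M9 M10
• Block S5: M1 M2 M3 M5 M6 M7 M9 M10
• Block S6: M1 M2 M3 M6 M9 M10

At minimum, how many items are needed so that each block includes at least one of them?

Take H = {M2, M5}. Each listed block contains at least one of these, so H is a hitting set of size 2.
No single item lies in every block, so at least 2 are needed and 2 is optimal.

2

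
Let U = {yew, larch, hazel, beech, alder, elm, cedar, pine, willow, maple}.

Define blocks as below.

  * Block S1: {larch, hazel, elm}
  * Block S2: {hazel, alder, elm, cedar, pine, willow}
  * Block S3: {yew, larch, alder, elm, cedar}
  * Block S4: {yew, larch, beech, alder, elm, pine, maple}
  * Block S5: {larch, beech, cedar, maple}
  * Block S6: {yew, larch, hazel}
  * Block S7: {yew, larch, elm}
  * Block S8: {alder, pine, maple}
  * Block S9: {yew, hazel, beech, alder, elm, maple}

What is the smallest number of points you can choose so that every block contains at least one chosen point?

2

The 2 points {larch, alder} hit every block.
The blocks S7, S8 are pairwise disjoint, so any hitting set needs a separate point for each — at least 2. Hence 2 is optimal.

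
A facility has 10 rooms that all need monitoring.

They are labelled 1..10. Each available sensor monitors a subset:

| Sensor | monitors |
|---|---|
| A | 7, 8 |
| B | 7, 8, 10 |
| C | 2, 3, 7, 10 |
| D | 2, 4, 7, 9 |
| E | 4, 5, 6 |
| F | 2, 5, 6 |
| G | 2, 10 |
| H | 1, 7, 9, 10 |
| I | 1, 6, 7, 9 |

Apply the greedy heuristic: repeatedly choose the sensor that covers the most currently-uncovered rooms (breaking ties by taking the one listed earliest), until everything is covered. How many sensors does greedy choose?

Greedy: pick C (covers 4 new) → pick E (covers 3 new) → pick H (covers 2 new) → pick A (covers 1 new). Total picks: 4.

4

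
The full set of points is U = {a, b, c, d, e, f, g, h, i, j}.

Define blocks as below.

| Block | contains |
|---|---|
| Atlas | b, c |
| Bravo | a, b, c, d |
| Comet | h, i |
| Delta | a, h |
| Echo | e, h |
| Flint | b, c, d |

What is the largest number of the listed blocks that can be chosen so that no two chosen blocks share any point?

Atlas, Delta are pairwise disjoint (Atlas={b,c}; Delta={a,h}).
Every remaining block overlaps one of these, and no 3 of the listed blocks are pairwise disjoint, so 2 is the maximum.

2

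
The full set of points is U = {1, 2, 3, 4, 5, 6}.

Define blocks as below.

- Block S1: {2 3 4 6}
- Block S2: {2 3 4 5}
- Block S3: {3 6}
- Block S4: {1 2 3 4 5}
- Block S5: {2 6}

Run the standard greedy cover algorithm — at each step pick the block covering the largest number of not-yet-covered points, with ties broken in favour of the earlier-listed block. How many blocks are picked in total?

2

Greedy: pick S4 (covers 5 new) → pick S1 (covers 1 new). Total picks: 2.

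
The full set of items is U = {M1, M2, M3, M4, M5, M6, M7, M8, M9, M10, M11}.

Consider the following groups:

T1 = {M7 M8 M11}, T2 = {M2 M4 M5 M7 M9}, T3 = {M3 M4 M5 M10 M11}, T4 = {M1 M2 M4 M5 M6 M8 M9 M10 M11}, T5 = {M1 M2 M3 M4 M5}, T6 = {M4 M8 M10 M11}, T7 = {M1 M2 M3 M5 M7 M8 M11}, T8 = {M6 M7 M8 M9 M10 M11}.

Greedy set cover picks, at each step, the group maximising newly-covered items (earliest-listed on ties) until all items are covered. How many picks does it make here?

2

Greedy: pick T4 (covers 9 new) → pick T7 (covers 2 new). Total picks: 2.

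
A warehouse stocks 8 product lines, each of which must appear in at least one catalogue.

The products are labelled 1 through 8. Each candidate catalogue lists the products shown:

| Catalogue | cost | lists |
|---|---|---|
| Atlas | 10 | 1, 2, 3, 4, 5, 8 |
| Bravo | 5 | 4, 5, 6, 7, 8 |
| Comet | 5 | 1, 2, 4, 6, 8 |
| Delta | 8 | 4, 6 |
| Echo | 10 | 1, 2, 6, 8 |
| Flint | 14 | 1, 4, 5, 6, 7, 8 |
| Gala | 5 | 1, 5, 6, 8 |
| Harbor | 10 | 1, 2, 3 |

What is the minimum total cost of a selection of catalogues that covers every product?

15

Atlas, Bravo together cover every product (Atlas ∪ Bravo = {1, 2, 3, 4, 5, 6, 7, 8}); total cost 10 + 5 = 15.
The greedy pick Bravo, Comet, Atlas costs 20; no covering selection beats 15.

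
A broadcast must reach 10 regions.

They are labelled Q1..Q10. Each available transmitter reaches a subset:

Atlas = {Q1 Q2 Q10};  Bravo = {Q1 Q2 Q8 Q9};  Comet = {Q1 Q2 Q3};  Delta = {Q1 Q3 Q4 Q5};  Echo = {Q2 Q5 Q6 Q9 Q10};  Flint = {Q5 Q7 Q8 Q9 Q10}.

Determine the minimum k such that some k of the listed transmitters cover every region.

3

Delta and Echo and Flint together: Delta ∪ Echo ∪ Flint = {Q1, Q2, Q3, Q4, Q5, Q6, Q7, Q8, Q9, Q10} — every region is covered.
Only Delta contains Q4, so Delta is forced; the remaining 6 regions need at least 2 more transmitters (each remaining transmitter adds at most 4) — so at least 3 transmitters are needed, and 3 is optimal.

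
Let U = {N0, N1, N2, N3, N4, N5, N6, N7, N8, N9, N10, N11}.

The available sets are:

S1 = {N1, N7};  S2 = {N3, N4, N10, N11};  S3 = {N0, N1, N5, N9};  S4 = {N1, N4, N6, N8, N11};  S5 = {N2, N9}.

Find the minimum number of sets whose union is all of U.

S1, S2, S3, S4, and S5 cover everything between them: the union {N0, N1, N2, N3, N4, N5, N6, N7, N8, N9, N10, N11} is all of U.
No 4 of the 5 sets cover everything (all 5 combinations miss at least one point), so 5 is optimal.

5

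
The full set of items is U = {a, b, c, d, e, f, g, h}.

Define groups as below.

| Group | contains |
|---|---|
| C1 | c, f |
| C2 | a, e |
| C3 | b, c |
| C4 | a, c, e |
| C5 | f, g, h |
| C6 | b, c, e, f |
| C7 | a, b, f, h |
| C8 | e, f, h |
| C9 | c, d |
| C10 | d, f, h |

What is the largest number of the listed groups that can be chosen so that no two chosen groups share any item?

C2, C3, C10 are pairwise disjoint (C2={a,e}; C3={b,c}; C10={d,f,h}).
Every remaining group overlaps one of these, and no 4 of the listed groups are pairwise disjoint, so 3 is the maximum.

3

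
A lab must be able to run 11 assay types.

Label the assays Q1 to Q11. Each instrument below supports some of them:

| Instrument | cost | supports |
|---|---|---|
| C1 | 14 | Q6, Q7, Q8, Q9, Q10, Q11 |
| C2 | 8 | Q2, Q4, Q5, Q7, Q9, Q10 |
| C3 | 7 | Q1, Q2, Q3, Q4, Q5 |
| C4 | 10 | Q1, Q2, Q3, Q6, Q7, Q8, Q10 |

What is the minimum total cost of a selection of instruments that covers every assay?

21

C1, C3 together cover every assay (C1 ∪ C3 = {Q1, Q2, Q3, Q4, Q5, Q6, Q7, Q8, Q9, Q10, Q11}); total cost 14 + 7 = 21.
The greedy pick C2, C4, C1 costs 32; no covering selection beats 21.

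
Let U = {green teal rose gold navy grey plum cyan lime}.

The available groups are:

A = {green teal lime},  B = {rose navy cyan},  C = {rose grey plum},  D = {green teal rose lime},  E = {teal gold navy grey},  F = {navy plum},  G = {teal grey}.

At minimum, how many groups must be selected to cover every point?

A and B and C and E together: A ∪ B ∪ C ∪ E = {green, teal, rose, gold, navy, grey, plum, cyan, lime} — every point is covered.
No 3 of the 7 groups cover everything (all 35 combinations miss at least one point), so 4 is optimal.

4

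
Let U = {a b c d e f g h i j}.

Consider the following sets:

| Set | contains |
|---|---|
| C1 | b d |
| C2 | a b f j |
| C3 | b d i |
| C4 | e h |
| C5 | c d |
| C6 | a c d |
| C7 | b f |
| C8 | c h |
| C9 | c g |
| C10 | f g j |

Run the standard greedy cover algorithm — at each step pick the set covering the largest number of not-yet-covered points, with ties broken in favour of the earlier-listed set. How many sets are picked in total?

4

Greedy: pick C2 (covers 4 new) → pick C3 (covers 2 new) → pick C4 (covers 2 new) → pick C9 (covers 2 new). Total picks: 4.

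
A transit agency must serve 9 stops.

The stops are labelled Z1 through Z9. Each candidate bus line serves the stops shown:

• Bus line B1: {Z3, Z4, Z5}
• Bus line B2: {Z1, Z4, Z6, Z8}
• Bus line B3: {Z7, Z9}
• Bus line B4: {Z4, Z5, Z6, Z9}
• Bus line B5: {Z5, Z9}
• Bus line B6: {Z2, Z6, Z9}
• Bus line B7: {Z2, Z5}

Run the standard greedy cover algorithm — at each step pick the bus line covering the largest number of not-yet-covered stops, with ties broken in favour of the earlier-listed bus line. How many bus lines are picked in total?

Greedy: pick B2 (covers 4 new) → pick B1 (covers 2 new) → pick B3 (covers 2 new) → pick B6 (covers 1 new). Total picks: 4.

4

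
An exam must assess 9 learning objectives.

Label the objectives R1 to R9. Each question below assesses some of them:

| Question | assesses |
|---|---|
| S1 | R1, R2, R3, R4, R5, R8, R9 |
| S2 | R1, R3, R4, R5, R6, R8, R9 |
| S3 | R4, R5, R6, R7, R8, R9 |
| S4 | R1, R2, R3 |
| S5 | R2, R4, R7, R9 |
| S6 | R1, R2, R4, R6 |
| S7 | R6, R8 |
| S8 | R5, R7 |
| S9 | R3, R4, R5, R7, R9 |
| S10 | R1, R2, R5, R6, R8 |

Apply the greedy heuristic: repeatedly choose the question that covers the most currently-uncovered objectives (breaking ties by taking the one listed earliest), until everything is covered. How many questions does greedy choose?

Greedy: pick S1 (covers 7 new) → pick S3 (covers 2 new). Total picks: 2.

2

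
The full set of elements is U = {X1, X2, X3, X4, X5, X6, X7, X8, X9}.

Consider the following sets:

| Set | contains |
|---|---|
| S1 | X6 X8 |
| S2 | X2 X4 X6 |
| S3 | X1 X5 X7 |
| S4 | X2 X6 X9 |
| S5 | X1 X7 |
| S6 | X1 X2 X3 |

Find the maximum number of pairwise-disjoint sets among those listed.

2

S1, S5 are pairwise disjoint (S1={X6,X8}; S5={X1,X7}).
Every remaining set overlaps one of these, and no 3 of the listed sets are pairwise disjoint, so 2 is the maximum.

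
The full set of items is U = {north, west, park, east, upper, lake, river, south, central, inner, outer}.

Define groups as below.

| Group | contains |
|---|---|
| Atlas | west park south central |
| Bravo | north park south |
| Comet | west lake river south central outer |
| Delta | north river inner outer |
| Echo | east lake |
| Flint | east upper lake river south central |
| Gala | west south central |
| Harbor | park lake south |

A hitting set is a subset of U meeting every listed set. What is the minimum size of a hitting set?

3

The 3 items {lake, river, south} hit every group.
The groups Atlas, Delta, Echo are pairwise disjoint, so any hitting set needs a separate item for each — at least 3. Hence 3 is optimal.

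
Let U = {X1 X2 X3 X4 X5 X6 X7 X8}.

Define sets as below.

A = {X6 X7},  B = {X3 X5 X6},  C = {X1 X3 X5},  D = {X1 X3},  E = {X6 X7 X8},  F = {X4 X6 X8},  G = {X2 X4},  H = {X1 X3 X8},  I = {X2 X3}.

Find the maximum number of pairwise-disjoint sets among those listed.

A, G, H are pairwise disjoint (A={X6,X7}; G={X2,X4}; H={X1,X3,X8}).
Every remaining set overlaps one of these, and no 4 of the listed sets are pairwise disjoint, so 3 is the maximum.

3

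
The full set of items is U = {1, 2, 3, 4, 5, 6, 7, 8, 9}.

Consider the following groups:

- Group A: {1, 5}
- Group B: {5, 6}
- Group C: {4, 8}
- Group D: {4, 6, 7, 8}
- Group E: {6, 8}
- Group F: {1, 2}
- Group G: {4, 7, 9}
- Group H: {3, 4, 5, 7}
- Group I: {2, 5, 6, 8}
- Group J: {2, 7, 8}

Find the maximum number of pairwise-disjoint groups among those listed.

3

B, C, F are pairwise disjoint (B={5,6}; C={4,8}; F={1,2}).
Every remaining group overlaps one of these, and no 4 of the listed groups are pairwise disjoint, so 3 is the maximum.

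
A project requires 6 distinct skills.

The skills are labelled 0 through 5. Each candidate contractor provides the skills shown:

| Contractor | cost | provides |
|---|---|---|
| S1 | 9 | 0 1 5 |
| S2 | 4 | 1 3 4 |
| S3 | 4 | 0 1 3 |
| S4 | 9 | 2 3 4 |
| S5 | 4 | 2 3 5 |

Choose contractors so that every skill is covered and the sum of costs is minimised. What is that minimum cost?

S2, S3, S5 together cover every skill (S2 ∪ S3 ∪ S5 = {0, 1, 2, 3, 4, 5}); total cost 4 + 4 + 4 = 12.
No covering selection has total cost below 12.

12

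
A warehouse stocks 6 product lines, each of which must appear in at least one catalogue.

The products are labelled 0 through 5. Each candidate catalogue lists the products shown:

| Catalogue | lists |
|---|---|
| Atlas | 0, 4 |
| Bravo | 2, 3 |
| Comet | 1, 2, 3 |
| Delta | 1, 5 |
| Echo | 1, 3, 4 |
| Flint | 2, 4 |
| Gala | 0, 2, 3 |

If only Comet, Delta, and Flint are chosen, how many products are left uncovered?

Union of Comet, Delta, Flint = {1, 2, 3, 4, 5}.
Not covered: 0 — 1 product.

1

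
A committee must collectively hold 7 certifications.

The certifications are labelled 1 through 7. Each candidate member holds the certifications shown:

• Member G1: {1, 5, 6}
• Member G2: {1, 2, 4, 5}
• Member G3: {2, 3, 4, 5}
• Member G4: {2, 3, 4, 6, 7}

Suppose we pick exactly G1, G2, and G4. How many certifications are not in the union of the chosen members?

0

Union of G1, G2, G4 = {1, 2, 3, 4, 5, 6, 7} — that's every certification, so 0 are uncovered.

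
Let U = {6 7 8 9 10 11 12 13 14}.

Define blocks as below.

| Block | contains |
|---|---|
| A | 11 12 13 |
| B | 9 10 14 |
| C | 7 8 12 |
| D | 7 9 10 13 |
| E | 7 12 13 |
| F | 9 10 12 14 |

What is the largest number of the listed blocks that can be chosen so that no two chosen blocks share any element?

B, C are pairwise disjoint (B={9,10,14}; C={7,8,12}).
Every remaining block overlaps one of these, and no 3 of the listed blocks are pairwise disjoint, so 2 is the maximum.

2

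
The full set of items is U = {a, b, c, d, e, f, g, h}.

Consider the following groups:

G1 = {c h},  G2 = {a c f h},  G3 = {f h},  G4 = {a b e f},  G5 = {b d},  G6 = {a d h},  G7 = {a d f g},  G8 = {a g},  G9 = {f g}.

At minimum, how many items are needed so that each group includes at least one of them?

3

T = {b, g, h} meets every group (each contains at least one member of T), and |T| = 3.
The groups G1, G5, G9 are pairwise disjoint, so any hitting set needs a separate item for each — at least 3. Hence 3 is optimal.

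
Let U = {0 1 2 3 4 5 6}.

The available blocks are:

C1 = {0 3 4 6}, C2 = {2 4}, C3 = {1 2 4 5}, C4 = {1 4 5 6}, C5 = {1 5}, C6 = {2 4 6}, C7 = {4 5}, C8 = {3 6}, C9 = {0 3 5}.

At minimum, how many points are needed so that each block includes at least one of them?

Take H = {2, 5, 6}. Each listed block contains at least one of these, so H is a hitting set of size 3.
The blocks C2, C5, C8 are pairwise disjoint, so any hitting set needs a separate point for each — at least 3. Hence 3 is optimal.

3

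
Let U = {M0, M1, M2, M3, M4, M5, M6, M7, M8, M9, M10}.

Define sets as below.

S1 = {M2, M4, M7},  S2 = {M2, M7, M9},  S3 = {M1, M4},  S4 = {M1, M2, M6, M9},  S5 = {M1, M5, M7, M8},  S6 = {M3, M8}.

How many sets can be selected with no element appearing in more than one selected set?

S2, S3, S6 are pairwise disjoint (S2={M2,M7,M9}; S3={M1,M4}; S6={M3,M8}).
Every remaining set overlaps one of these, and no 4 of the listed sets are pairwise disjoint, so 3 is the maximum.

3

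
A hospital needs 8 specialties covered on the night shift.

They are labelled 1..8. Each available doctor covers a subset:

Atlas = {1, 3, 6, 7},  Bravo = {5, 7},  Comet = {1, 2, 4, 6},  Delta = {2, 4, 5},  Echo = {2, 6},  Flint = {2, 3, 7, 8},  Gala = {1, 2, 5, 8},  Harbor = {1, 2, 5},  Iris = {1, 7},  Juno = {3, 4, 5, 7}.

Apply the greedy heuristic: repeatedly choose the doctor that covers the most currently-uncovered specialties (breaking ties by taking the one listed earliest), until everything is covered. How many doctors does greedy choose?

3

Greedy: pick Atlas (covers 4 new) → pick Delta (covers 3 new) → pick Flint (covers 1 new). Total picks: 3.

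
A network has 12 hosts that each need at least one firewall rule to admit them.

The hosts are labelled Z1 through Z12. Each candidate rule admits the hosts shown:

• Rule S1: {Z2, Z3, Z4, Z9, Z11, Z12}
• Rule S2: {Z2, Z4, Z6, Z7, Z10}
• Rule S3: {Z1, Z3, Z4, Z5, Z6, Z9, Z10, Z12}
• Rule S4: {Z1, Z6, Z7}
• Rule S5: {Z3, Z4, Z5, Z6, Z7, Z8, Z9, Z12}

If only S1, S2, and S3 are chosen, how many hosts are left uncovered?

Union of S1, S2, S3 = {Z1, Z2, Z3, Z4, Z5, Z6, Z7, Z9, Z10, Z11, Z12}.
Not covered: Z8 — 1 host.

1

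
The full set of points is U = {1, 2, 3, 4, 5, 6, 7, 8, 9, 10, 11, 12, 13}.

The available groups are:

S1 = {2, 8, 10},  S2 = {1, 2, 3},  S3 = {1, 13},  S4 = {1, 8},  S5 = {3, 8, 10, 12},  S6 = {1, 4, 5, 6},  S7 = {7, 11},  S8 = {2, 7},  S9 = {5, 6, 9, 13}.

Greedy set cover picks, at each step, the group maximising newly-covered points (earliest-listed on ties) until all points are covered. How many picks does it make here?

Greedy: pick S5 (covers 4 new) → pick S6 (covers 4 new) → pick S7 (covers 2 new) → pick S9 (covers 2 new) → pick S1 (covers 1 new). Total picks: 5.

5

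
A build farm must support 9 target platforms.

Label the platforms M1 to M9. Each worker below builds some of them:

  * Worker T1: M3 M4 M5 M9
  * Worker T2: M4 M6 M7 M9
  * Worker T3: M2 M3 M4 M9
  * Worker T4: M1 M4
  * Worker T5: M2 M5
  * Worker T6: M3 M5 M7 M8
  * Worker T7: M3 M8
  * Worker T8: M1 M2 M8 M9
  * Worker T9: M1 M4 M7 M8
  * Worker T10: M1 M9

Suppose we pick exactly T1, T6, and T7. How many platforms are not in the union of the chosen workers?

3

Union of T1, T6, T7 = {M3, M4, M5, M7, M8, M9}.
Not covered: M1, M2, M6 — 3 platforms.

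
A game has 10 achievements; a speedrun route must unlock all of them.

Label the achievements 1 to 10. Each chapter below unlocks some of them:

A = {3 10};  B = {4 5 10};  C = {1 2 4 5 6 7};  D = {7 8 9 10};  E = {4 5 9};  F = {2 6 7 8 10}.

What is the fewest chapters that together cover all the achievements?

3

Take {A, C, D}. Their union is {1, 2, 3, 4, 5, 6, 7, 8, 9, 10}, which is all 10 achievements.
Only C contains 1, so C is forced; the remaining 4 achievements need at least 2 more chapters (each remaining chapter adds at most 3) — so at least 3 chapters are needed, and 3 is optimal.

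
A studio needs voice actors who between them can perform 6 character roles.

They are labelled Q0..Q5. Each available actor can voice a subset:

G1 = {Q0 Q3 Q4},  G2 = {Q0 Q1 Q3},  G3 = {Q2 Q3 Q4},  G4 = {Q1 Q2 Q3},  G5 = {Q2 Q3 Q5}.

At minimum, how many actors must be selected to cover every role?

Take {G1, G2, G5}. Their union is {Q0, Q1, Q2, Q3, Q4, Q5}, which is all 6 roles.
Only G5 contains Q5, so G5 is forced; the remaining 3 roles need at least 2 more actors (each remaining actor adds at most 2) — so at least 3 actors are needed, and 3 is optimal.

3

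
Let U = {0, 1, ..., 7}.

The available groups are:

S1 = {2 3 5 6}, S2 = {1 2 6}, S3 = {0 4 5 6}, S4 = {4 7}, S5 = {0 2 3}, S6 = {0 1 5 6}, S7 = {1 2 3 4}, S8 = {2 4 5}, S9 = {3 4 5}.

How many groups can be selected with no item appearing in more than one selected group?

S1, S4 are pairwise disjoint (S1={2,3,5,6}; S4={4,7}).
Every remaining group overlaps one of these, and no 3 of the listed groups are pairwise disjoint, so 2 is the maximum.

2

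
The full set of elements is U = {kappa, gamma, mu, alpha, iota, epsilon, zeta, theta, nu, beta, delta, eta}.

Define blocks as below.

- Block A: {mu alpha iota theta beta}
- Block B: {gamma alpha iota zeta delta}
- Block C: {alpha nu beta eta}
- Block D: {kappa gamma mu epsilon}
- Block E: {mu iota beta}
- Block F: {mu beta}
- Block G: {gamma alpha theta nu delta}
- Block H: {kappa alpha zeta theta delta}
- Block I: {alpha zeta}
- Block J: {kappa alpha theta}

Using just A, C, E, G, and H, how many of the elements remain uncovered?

Union of A, C, E, G, H = {kappa, gamma, mu, alpha, iota, zeta, theta, nu, beta, delta, eta}.
Not covered: epsilon — 1 element.

1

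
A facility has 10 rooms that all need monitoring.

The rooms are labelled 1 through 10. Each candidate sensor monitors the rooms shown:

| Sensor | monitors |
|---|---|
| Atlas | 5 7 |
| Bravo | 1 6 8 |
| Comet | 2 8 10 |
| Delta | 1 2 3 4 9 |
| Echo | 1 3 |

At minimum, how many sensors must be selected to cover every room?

4

Atlas and Bravo and Comet and Delta together: Atlas ∪ Bravo ∪ Comet ∪ Delta = {1, 2, 3, 4, 5, 6, 7, 8, 9, 10} — every room is covered.
Only Delta contains 4, so Delta is forced; the remaining 5 rooms need at least 3 more sensors (each remaining sensor adds at most 2) — so at least 4 sensors are needed, and 4 is optimal.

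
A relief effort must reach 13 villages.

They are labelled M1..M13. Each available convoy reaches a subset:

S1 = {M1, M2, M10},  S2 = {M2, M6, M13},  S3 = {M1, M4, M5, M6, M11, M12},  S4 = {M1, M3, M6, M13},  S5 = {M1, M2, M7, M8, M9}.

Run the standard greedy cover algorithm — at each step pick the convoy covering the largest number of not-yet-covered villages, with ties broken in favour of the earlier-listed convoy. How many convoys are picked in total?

4

Greedy: pick S3 (covers 6 new) → pick S5 (covers 4 new) → pick S4 (covers 2 new) → pick S1 (covers 1 new). Total picks: 4.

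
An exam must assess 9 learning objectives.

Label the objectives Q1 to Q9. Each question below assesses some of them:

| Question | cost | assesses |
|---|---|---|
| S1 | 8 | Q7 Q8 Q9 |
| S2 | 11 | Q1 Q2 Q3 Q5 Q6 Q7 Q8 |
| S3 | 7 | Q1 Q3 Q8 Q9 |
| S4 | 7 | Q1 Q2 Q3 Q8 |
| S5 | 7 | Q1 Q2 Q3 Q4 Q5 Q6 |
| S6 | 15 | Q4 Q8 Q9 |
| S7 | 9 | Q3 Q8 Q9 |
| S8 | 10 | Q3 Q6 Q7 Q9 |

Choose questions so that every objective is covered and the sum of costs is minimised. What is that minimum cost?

15

S1, S5 together cover every objective (S1 ∪ S5 = {Q1, Q2, Q3, Q4, Q5, Q6, Q7, Q8, Q9}); total cost 8 + 7 = 15.
No covering selection has total cost below 15.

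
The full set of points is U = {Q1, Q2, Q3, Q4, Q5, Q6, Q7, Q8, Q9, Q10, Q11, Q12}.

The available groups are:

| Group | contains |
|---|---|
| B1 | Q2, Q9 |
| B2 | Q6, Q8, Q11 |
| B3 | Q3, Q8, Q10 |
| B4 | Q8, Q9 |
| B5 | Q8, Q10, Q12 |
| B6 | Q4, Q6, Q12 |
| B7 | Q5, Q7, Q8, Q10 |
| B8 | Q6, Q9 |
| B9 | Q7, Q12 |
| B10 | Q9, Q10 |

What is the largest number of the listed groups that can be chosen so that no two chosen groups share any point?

B1, B3, B9 are pairwise disjoint (B1={Q2,Q9}; B3={Q3,Q8,Q10}; B9={Q7,Q12}).
Every remaining group overlaps one of these, and no 4 of the listed groups are pairwise disjoint, so 3 is the maximum.

3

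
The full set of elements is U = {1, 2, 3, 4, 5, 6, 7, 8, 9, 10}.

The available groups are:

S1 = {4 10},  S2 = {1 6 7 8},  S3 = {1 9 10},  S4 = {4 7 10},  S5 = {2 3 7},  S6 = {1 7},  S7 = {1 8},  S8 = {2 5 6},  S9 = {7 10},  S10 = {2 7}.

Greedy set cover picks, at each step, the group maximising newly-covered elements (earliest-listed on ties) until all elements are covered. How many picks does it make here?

Greedy: pick S2 (covers 4 new) → pick S1 (covers 2 new) → pick S5 (covers 2 new) → pick S3 (covers 1 new) → pick S8 (covers 1 new). Total picks: 5.

5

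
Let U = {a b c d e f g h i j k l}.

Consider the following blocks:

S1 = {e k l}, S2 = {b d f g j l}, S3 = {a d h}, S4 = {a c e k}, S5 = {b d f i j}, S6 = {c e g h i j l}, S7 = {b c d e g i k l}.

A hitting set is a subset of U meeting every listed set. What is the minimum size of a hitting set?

The 2 items {d, e} hit every block.
The blocks S1, S5 are pairwise disjoint, so any hitting set needs a separate item for each — at least 2. Hence 2 is optimal.

2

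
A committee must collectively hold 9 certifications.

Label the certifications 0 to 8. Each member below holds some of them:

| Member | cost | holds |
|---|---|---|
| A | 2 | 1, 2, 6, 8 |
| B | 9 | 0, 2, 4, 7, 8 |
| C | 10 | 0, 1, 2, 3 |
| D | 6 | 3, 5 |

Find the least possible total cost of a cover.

17

A, B, D together cover every certification (A ∪ B ∪ D = {0, 1, 2, 3, 4, 5, 6, 7, 8}); total cost 2 + 9 + 6 = 17.
No covering selection has total cost below 17.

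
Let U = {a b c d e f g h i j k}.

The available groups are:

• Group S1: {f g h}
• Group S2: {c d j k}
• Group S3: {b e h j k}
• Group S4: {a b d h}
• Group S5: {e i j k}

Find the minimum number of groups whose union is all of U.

4

Take {S1, S2, S4, S5}. Their union is {a, b, c, d, e, f, g, h, i, j, k}, which is all 11 items.
Only S2 contains c, so S2 is forced; the remaining 7 items need at least 3 more groups (each remaining group adds at most 3) — so at least 4 groups are needed, and 4 is optimal.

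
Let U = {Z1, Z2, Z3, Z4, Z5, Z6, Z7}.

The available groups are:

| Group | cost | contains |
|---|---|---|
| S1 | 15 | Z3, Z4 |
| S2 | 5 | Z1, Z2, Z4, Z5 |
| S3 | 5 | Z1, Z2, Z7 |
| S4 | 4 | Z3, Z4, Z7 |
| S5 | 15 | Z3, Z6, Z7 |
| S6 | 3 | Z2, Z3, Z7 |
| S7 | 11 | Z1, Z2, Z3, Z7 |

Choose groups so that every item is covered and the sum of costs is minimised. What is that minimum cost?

20

S2, S5 together cover every item (S2 ∪ S5 = {Z1, Z2, Z3, Z4, Z5, Z6, Z7}); total cost 5 + 15 = 20.
The greedy pick S6, S2, S5 costs 23; no covering selection beats 20.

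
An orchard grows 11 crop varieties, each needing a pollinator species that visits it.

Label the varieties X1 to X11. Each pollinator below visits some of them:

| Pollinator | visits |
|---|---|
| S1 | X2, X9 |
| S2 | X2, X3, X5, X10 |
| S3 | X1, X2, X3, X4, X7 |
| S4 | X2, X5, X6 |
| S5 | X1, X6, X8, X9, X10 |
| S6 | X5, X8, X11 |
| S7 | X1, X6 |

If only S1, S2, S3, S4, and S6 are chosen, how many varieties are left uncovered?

Union of S1, S2, S3, S4, S6 = {X1, X2, X3, X4, X5, X6, X7, X8, X9, X10, X11} — that's every variety, so 0 are uncovered.

0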